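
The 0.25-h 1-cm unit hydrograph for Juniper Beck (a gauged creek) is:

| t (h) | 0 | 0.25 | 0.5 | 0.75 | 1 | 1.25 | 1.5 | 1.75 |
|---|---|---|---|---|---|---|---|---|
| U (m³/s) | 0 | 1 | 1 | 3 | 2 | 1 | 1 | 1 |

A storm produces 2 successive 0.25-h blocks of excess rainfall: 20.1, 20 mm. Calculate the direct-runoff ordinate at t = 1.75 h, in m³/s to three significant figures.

Q ≈ 4.01 m³/s

By discrete convolution, Q_j = Σ (P_i / 10 mm) · U_{j−i}.
At t = 1.75 h (j=7): Q = (20.1/10)·1 + (20/10)·1 = 4.01 m³/s.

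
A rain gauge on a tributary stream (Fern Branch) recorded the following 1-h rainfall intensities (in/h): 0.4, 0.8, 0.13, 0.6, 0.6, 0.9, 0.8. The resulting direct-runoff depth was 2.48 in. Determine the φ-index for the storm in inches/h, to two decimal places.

Only the 6 blocks with intensity above φ contribute runoff: 0.4, 0.8, 0.6, 0.6, 0.9, 0.8 in/h.
Σ(I−φ)·Δt = d  ⇒  (0.4+0.8+0.6+0.6+0.9+0.8 − 6φ)·1 = 2.48
φ = (4.100 − 2.48/1) / 6 = 0.27 in/h.

φ ≈ 0.27 in/h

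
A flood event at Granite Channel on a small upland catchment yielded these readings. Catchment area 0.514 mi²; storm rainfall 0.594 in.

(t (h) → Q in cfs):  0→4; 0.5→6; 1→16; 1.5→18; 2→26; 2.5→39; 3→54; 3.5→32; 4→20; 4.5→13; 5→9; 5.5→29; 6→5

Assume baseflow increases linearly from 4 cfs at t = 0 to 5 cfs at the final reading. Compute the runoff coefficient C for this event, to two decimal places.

C ≈ 0.54

ΣQ_DR = 212.5 cfs; V = ΣQ_DR·Δt = 3.825 × 10^5 ft³.
Runoff depth d = V / A = 0.3203 in.
C = d / P = 0.3203 / 0.594 = 0.54.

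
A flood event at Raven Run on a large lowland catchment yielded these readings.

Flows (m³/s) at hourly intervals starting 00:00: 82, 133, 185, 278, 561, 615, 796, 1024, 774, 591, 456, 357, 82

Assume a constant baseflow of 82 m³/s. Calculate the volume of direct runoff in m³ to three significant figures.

V ≈ 1.75 × 10^7 m³

Direct-runoff ordinates (Q − Q_b): 0.0, 51.0, 103.0, 196.0, 479.0, 533.0, 714.0, 942.0, 692.0, 509.0, 374.0, 275.0, 0.0 m³/s.
ΣQ_DR = 4868 m³/s.
With Δt = 1 h = 3600 s, V = ΣQ_DR · Δt = 4868 × 3600 = 1.75 × 10^7 m³.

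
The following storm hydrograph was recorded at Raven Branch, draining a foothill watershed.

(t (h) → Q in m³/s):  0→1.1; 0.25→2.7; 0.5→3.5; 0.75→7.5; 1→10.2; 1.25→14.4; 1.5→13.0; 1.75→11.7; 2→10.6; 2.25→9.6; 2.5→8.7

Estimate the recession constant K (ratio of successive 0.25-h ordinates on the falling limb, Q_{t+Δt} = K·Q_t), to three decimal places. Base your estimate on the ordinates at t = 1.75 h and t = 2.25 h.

K ≈ 0.906

Using the recession-limb readings at t = 1.75 h and t = 2.25 h: Q falls from 11.7 to 9.6 m³/s over 2 intervals.
K = (Q₂/Q₁)^(1/2) = (9.6/11.7)^(1/2) = 0.906.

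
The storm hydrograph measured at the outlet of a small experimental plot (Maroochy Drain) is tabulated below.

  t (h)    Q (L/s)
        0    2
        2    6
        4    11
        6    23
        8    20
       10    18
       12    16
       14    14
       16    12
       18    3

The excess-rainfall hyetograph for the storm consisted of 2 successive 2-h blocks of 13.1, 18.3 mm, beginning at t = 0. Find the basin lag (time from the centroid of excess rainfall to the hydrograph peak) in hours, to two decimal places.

Centroid of excess rainfall: t_c = Σ P_i·t̄_i / ΣP_i = 2.1656 h (block centres at 1, 3 h).
Hydrograph peak occurs at t = 6 h, so basin lag t_L = 6 − 2.1656 = 3.83 h.

t_L ≈ 3.83 h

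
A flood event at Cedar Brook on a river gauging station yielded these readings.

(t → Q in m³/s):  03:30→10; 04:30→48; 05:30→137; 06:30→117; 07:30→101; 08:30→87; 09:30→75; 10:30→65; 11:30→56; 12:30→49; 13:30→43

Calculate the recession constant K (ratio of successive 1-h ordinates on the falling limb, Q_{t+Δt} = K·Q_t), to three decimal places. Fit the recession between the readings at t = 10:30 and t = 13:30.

Using the recession-limb readings at t = 10:30 and t = 13:30: Q falls from 65 to 43 m³/s over 3 intervals.
K = (Q₂/Q₁)^(1/3) = (43/65)^(1/3) = 0.871.

K ≈ 0.871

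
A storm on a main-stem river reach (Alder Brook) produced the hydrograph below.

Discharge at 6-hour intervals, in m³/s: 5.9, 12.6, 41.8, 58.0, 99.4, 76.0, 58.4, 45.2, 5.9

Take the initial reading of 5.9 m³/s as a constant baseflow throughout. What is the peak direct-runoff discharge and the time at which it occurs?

Q_p = 93.5 m³/s at t = 24 h

Subtracting baseflow gives direct-runoff ordinates: 0.0, 6.7, 35.9, 52.1, 93.5, 70.1, 52.5, 39.3, 0.0 m³/s.
The maximum is 93.5 m³/s, occurring at the reading for t = 24 h.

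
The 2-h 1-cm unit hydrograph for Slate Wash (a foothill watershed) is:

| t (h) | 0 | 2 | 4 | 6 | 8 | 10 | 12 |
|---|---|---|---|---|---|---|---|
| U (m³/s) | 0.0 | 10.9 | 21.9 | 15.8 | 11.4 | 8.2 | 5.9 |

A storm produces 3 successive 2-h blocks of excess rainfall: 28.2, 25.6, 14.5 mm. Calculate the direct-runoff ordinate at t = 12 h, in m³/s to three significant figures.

Q ≈ 54.2 m³/s

By discrete convolution, Q_j = Σ (P_i / 10 mm) · U_{j−i}.
At t = 12 h (j=6): Q = (28.2/10)·5.9 + (25.6/10)·8.2 + (14.5/10)·11.4 = 54.2 m³/s.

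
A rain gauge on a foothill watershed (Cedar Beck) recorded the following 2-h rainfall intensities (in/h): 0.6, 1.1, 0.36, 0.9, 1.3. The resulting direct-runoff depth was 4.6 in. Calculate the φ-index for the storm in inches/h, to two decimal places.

φ ≈ 0.40 in/h

Only the 4 blocks with intensity above φ contribute runoff: 0.6, 1.1, 0.9, 1.3 in/h.
Σ(I−φ)·Δt = d  ⇒  (0.6+1.1+0.9+1.3 − 4φ)·2 = 4.6
φ = (3.900 − 4.6/2) / 4 = 0.40 in/h.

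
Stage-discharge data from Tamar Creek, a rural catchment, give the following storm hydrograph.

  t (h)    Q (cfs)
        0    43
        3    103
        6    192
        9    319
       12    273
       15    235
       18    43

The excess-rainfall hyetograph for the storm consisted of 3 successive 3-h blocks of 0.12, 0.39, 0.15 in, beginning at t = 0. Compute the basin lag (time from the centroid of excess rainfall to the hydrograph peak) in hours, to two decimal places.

t_L ≈ 4.36 h

Centroid of excess rainfall: t_c = Σ P_i·t̄_i / ΣP_i = 4.6364 h (block centres at 1.5, 4.5, 7.5 h).
Hydrograph peak occurs at t = 9 h, so basin lag t_L = 9 − 4.6364 = 4.36 h.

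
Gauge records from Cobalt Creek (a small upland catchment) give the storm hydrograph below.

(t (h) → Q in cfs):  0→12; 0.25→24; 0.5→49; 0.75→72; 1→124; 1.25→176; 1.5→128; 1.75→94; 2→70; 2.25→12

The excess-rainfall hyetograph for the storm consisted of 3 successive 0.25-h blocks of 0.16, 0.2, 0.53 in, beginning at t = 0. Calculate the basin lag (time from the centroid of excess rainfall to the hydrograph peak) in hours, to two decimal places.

Centroid of excess rainfall: t_c = Σ P_i·t̄_i / ΣP_i = 0.4789 h (block centres at 0.125, 0.375, 0.625 h).
Hydrograph peak occurs at t = 1.25 h, so basin lag t_L = 1.25 − 0.4789 = 0.77 h.

t_L ≈ 0.77 h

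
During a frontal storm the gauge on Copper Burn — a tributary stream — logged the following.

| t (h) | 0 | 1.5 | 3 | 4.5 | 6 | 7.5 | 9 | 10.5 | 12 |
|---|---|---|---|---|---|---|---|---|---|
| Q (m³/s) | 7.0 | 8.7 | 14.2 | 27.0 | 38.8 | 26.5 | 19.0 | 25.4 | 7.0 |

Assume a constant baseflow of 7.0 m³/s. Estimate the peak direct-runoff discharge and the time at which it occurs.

Q_p = 31.8 m³/s at t = 6 h

Subtracting baseflow gives direct-runoff ordinates: 0.0, 1.7, 7.2, 20.0, 31.8, 19.5, 12.0, 18.4, 0.0 m³/s.
The maximum is 31.8 m³/s, occurring at the reading for t = 6 h.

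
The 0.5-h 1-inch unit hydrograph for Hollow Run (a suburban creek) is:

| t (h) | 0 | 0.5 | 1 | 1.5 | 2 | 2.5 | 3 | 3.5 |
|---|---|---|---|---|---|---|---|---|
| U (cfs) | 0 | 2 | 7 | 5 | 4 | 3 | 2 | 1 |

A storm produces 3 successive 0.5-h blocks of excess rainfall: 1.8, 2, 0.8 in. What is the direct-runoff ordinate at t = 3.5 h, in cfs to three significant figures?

By discrete convolution, Q_j = Σ (P_i / 1 in) · U_{j−i}.
At t = 3.5 h (j=7): Q = (1.8/1)·1 + (2/1)·2 + (0.8/1)·3 = 8.20 cfs.

Q ≈ 8.20 cfs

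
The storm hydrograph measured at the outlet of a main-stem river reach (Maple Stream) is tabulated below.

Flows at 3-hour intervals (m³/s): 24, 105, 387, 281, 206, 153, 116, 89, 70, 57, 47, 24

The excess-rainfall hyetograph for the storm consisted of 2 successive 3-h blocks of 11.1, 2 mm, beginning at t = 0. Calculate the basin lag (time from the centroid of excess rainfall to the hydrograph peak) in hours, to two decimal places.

Centroid of excess rainfall: t_c = Σ P_i·t̄_i / ΣP_i = 1.9580 h (block centres at 1.5, 4.5 h).
Hydrograph peak occurs at t = 6 h, so basin lag t_L = 6 − 1.9580 = 4.04 h.

t_L ≈ 4.04 h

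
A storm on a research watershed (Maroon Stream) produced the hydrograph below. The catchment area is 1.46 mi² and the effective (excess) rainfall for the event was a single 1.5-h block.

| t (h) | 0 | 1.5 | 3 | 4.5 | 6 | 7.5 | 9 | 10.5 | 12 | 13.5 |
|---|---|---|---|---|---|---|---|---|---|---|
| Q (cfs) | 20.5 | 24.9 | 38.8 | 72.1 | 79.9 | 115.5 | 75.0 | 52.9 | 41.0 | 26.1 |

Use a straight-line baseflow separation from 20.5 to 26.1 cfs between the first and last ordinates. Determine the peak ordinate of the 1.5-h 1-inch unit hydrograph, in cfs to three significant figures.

U_p ≈ 184 cfs

Direct runoff: 0.00, 3.78, 17.06, 49.73, 56.91, 91.89, 50.77, 28.04, 15.52, 0.00 cfs; ΣQ_DR = 313.7 cfs, peak = 91.89 cfs.
Runoff depth d = ΣQ_DR·Δt / A = 313.7 × 5400 / (1.46 mi²) = 0.4994 in.
The 1-inch UH is the DRH scaled by (1 in)/d, so U_p = 91.89 × 1/0.4994 = 184 cfs.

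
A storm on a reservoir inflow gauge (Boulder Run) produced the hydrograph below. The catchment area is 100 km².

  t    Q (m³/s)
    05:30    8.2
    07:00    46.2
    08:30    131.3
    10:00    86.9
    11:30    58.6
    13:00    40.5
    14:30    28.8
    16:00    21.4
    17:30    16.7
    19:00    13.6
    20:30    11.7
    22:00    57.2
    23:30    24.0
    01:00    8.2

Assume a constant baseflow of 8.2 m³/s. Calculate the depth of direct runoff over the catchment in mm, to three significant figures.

Direct runoff: 0.0, 38.0, 123.1, 78.7, 50.4, 32.3, 20.6, 13.2, 8.5, 5.4, 3.5, 49.0, 15.8, 0.0 m³/s; ΣQ_DR = 438.5 m³/s.
V = ΣQ_DR · Δt = 438.5 × 5400 s = 2.368 × 10^6 m³.
Over A = 100 km², depth = V / A = 23.7 mm.

d ≈ 23.7 mm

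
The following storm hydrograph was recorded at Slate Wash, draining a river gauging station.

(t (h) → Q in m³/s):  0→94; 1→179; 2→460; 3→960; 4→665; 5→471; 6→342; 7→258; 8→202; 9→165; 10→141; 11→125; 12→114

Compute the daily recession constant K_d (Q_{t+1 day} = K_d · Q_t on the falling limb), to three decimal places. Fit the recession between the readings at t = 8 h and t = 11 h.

K_d ≈ 0.022

Between t = 8 h and t = 11 h the flow falls from 202 to 125 m³/s over 3×1 h = 3 h.
Per-interval ratio K = (125/202)^(1/3) = 0.8522; K_d = K^(24/1) = 0.022.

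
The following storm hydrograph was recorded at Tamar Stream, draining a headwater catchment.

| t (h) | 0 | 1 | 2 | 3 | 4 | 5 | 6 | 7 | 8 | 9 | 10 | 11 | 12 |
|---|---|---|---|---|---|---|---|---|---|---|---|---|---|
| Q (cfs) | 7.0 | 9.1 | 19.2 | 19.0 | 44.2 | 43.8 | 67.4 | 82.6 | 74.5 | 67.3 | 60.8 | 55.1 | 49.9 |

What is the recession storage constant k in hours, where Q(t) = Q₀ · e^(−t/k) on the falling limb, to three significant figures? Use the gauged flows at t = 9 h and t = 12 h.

On the falling limb, Q drops from 67.3 to 49.9 cfs between t = 9 h and t = 12 h (Δt = 3 h).
k = −Δt / ln(Q₂/Q₁) = −3 / ln(49.9/67.3) = 10.0 h.

k ≈ 10.0 h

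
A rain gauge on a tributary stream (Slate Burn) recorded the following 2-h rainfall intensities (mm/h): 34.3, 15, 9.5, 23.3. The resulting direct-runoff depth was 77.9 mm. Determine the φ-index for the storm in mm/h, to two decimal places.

φ ≈ 11.22 mm/h

Only the 3 blocks with intensity above φ contribute runoff: 34.3, 15, 23.3 mm/h.
Σ(I−φ)·Δt = d  ⇒  (34.3+15+23.3 − 3φ)·2 = 77.9
φ = (72.60 − 77.9/2) / 3 = 11.22 mm/h.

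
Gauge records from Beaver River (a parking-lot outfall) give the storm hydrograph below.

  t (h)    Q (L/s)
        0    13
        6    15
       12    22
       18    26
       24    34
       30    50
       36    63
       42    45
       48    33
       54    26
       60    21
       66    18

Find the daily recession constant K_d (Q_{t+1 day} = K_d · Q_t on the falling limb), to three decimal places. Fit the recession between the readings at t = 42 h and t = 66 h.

Between t = 42 h and t = 66 h the flow falls from 45 to 18 L/s over 4×6 h = 24 h.
Per-interval ratio K = (18/45)^(1/4) = 0.7953; K_d = K^(24/6) = 0.400.

K_d ≈ 0.400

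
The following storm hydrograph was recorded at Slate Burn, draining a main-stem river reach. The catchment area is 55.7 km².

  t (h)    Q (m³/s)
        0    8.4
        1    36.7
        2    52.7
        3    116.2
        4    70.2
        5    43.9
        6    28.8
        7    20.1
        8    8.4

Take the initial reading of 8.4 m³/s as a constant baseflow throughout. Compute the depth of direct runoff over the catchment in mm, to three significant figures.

Direct runoff: 0.0, 28.3, 44.3, 107.8, 61.8, 35.5, 20.4, 11.7, 0.0 m³/s; ΣQ_DR = 309.8 m³/s.
V = ΣQ_DR · Δt = 309.8 × 3600 s = 1.115 × 10^6 m³.
Over A = 55.7 km², depth = V / A = 20.0 mm.

d ≈ 20.0 mm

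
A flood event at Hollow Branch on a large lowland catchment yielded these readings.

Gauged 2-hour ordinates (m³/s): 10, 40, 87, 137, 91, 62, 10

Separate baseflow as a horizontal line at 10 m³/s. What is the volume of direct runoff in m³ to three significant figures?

V ≈ 2.64 × 10^6 m³

Direct-runoff ordinates (Q − Q_b): 0.0, 30.0, 77.0, 127.0, 81.0, 52.0, 0.0 m³/s.
ΣQ_DR = 367.0 m³/s.
With Δt = 2 h = 7200 s, V = ΣQ_DR · Δt = 367.0 × 7200 = 2.64 × 10^6 m³.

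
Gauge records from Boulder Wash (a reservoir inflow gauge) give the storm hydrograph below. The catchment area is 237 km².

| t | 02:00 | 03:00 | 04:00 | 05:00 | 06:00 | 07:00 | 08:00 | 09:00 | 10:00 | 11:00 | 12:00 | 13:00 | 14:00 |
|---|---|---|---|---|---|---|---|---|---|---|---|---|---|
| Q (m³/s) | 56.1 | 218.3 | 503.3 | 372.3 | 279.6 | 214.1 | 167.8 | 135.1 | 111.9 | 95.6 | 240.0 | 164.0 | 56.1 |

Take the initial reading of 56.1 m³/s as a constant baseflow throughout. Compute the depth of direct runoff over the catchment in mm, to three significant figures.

Direct runoff: 0.0, 162.2, 447.2, 316.2, 223.5, 158.0, 111.7, 79.0, 55.8, 39.5, 183.9, 107.9, 0.0 m³/s; ΣQ_DR = 1885 m³/s.
V = ΣQ_DR · Δt = 1885 × 3600 s = 6.786 × 10^6 m³.
Over A = 237 km², depth = V / A = 28.6 mm.

d ≈ 28.6 mm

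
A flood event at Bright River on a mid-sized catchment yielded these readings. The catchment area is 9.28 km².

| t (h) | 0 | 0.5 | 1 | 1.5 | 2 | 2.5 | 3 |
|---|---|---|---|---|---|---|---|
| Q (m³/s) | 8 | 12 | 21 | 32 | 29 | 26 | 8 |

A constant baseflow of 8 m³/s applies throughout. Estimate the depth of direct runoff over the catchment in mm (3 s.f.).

Direct runoff: 0.0, 4.0, 13.0, 24.0, 21.0, 18.0, 0.0 m³/s; ΣQ_DR = 80.00 m³/s.
V = ΣQ_DR · Δt = 80.00 × 1800 s = 1.440 × 10^5 m³.
Over A = 9.28 km², depth = V / A = 15.5 mm.

d ≈ 15.5 mm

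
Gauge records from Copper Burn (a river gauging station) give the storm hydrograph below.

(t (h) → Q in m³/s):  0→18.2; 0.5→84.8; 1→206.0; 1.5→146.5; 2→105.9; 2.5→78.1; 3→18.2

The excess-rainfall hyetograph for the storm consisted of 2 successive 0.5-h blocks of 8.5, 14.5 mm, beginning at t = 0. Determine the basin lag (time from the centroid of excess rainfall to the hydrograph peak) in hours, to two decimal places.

t_L ≈ 0.43 h

Centroid of excess rainfall: t_c = Σ P_i·t̄_i / ΣP_i = 0.5652 h (block centres at 0.25, 0.75 h).
Hydrograph peak occurs at t = 1 h, so basin lag t_L = 1 − 0.5652 = 0.43 h.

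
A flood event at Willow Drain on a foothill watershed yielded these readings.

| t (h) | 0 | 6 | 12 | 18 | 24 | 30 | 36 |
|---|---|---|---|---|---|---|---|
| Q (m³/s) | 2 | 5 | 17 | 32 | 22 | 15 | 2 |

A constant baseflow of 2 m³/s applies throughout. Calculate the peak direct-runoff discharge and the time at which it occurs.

Q_p = 30.0 m³/s at t = 18 h

Subtracting baseflow gives direct-runoff ordinates: 0.0, 3.0, 15.0, 30.0, 20.0, 13.0, 0.0 m³/s.
The maximum is 30.0 m³/s, occurring at the reading for t = 18 h.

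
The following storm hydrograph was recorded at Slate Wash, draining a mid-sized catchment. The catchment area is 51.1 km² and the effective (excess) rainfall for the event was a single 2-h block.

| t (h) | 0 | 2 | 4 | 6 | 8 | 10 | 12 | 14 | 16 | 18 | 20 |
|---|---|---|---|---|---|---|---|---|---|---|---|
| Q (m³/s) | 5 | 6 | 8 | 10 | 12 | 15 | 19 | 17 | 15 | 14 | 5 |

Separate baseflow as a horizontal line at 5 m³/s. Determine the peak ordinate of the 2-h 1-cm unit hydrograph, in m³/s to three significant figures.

U_p ≈ 14.0 m³/s

Direct runoff: 0.0, 1.0, 3.0, 5.0, 7.0, 10.0, 14.0, 12.0, 10.0, 9.0, 0.0 m³/s; ΣQ_DR = 71.00 m³/s, peak = 14.0 m³/s.
Runoff depth d = ΣQ_DR·Δt / A = 71.00 × 7200 / (51.1 km²) = 10.00 mm.
The 1-cm UH is the DRH scaled by (10 mm)/d, so U_p = 14.0 × 10/10.00 = 14.0 m³/s.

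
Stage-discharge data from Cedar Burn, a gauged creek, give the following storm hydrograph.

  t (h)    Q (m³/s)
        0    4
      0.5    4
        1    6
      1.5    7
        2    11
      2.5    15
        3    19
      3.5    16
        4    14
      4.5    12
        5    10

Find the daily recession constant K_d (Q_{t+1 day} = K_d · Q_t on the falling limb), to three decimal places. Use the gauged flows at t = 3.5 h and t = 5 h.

K_d ≈ 0.001

Between t = 3.5 h and t = 5 h the flow falls from 16 to 10 m³/s over 3×0.5 h = 1.5 h.
Per-interval ratio K = (10/16)^(1/3) = 0.8550; K_d = K^(24/0.5) = 0.001.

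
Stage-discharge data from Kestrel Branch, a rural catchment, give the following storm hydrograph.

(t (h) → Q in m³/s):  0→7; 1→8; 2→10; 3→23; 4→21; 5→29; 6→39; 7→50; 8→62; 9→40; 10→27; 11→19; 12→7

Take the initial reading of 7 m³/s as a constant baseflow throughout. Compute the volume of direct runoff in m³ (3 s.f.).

Direct-runoff ordinates (Q − Q_b): 0.0, 1.0, 3.0, 16.0, 14.0, 22.0, 32.0, 43.0, 55.0, 33.0, 20.0, 12.0, 0.0 m³/s.
ΣQ_DR = 251.0 m³/s.
With Δt = 1 h = 3600 s, V = ΣQ_DR · Δt = 251.0 × 3600 = 9.04 × 10^5 m³.

V ≈ 9.04 × 10^5 m³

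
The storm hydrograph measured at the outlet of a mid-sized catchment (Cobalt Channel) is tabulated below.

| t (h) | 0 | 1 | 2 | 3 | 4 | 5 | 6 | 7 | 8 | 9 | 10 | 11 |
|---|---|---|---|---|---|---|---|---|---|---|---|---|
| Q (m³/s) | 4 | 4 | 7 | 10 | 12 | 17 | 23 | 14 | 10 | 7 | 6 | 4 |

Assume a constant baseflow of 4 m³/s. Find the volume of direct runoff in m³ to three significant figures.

Direct-runoff ordinates (Q − Q_b): 0.0, 0.0, 3.0, 6.0, 8.0, 13.0, 19.0, 10.0, 6.0, 3.0, 2.0, 0.0 m³/s.
ΣQ_DR = 70.00 m³/s.
With Δt = 1 h = 3600 s, V = ΣQ_DR · Δt = 70.00 × 3600 = 2.52 × 10^5 m³.

V ≈ 2.52 × 10^5 m³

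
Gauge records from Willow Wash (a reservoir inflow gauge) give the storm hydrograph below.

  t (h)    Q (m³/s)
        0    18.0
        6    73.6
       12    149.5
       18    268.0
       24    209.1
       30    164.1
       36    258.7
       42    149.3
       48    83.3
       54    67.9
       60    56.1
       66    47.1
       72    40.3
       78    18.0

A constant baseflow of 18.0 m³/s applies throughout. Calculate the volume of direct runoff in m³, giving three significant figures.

Direct-runoff ordinates (Q − Q_b): 0.0, 55.6, 131.5, 250.0, 191.1, 146.1, 240.7, 131.3, 65.3, 49.9, 38.1, 29.1, 22.3, 0.0 m³/s.
ΣQ_DR = 1351 m³/s.
With Δt = 6 h = 21600 s, V = ΣQ_DR · Δt = 1351 × 21600 = 2.92 × 10^7 m³.

V ≈ 2.92 × 10^7 m³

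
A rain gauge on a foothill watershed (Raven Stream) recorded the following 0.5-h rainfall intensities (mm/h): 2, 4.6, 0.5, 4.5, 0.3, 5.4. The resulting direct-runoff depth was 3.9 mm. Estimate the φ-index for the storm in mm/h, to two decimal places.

Only the 3 blocks with intensity above φ contribute runoff: 4.6, 4.5, 5.4 mm/h.
Σ(I−φ)·Δt = d  ⇒  (4.6+4.5+5.4 − 3φ)·0.5 = 3.9
φ = (14.50 − 3.9/0.5) / 3 = 2.23 mm/h.

φ ≈ 2.23 mm/h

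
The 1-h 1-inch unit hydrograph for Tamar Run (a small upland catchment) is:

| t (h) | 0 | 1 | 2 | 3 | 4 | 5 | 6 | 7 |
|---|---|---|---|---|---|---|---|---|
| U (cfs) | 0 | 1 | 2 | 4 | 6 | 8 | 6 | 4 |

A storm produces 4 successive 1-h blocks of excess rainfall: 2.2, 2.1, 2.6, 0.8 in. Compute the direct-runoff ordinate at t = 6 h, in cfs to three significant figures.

Q ≈ 48.8 cfs

By discrete convolution, Q_j = Σ (P_i / 1 in) · U_{j−i}.
At t = 6 h (j=6): Q = (2.2/1)·6 + (2.1/1)·8 + (2.6/1)·6 + (0.8/1)·4 = 48.8 cfs.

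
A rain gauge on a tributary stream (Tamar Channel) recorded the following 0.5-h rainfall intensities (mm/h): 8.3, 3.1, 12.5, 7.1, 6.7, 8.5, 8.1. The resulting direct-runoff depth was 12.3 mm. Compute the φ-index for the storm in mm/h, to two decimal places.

φ ≈ 4.43 mm/h

Only the 6 blocks with intensity above φ contribute runoff: 8.3, 12.5, 7.1, 6.7, 8.5, 8.1 mm/h.
Σ(I−φ)·Δt = d  ⇒  (8.3+12.5+7.1+6.7+8.5+8.1 − 6φ)·0.5 = 12.3
φ = (51.20 − 12.3/0.5) / 6 = 4.43 mm/h.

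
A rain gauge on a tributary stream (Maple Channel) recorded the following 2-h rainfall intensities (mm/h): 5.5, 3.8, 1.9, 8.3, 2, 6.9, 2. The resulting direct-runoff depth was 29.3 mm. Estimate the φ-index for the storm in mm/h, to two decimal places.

Only the 4 blocks with intensity above φ contribute runoff: 5.5, 3.8, 8.3, 6.9 mm/h.
Σ(I−φ)·Δt = d  ⇒  (5.5+3.8+8.3+6.9 − 4φ)·2 = 29.3
φ = (24.50 − 29.3/2) / 4 = 2.46 mm/h.

φ ≈ 2.46 mm/h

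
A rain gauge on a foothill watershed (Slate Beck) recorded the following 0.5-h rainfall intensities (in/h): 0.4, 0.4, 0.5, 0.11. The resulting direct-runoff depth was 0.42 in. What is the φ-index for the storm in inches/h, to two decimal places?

φ ≈ 0.15 in/h

Only the 3 blocks with intensity above φ contribute runoff: 0.4, 0.4, 0.5 in/h.
Σ(I−φ)·Δt = d  ⇒  (0.4+0.4+0.5 − 3φ)·0.5 = 0.42
φ = (1.300 − 0.42/0.5) / 3 = 0.15 in/h.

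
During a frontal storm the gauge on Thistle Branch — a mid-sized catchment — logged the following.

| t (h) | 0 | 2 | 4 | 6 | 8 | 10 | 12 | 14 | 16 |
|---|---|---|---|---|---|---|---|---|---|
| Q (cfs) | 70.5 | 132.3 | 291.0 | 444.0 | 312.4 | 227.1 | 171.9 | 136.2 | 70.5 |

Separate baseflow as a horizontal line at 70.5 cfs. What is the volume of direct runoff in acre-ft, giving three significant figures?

V ≈ 202 acre-ft

Direct-runoff ordinates (Q − Q_b): 0.0, 61.8, 220.5, 373.5, 241.9, 156.6, 101.4, 65.7, 0.0 cfs.
ΣQ_DR = 1221 cfs.
With Δt = 2 h = 7200 s, V = ΣQ_DR · Δt = 1221 × 7200 = 8.79 × 10^6 ft³ = 202 acre-ft.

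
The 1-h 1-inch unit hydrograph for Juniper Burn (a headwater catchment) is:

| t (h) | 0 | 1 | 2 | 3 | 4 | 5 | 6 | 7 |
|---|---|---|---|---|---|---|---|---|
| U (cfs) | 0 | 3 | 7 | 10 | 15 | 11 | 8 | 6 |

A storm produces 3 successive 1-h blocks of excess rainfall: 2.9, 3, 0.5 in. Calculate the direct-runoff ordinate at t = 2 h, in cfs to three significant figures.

By discrete convolution, Q_j = Σ (P_i / 1 in) · U_{j−i}.
At t = 2 h (j=2): Q = (2.9/1)·7 + (3/1)·3 + (0.5/1)·0 = 29.3 cfs.

Q ≈ 29.3 cfs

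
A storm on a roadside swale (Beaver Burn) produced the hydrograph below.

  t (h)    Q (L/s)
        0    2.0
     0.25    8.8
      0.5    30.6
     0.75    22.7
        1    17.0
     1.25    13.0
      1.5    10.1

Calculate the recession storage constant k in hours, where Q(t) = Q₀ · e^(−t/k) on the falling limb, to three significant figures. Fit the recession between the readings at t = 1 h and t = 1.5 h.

On the falling limb, Q drops from 17.0 to 10.1 L/s between t = 1 h and t = 1.5 h (Δt = 0.5 h).
k = −Δt / ln(Q₂/Q₁) = −0.5 / ln(10.1/17.0) = 0.960 h.

k ≈ 0.960 h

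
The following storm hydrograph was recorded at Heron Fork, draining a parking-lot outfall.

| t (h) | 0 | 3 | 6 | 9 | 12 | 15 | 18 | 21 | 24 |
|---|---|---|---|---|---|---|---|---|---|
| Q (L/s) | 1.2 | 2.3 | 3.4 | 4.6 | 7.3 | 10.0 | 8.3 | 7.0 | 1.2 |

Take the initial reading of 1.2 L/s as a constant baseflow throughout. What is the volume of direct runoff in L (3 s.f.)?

V ≈ 3.73 × 10^5 L

Direct-runoff ordinates (Q − Q_b): 0.0, 1.1, 2.2, 3.4, 6.1, 8.8, 7.1, 5.8, 0.0 L/s.
ΣQ_DR = 34.50 L/s.
With Δt = 3 h = 10800 s, V = ΣQ_DR · Δt = 34.50 × 10800 = 3.73 × 10^5 L.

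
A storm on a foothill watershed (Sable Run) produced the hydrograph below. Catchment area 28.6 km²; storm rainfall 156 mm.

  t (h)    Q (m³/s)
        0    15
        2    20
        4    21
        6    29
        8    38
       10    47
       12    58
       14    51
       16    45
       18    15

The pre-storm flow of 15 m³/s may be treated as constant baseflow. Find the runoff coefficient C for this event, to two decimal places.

ΣQ_DR = 189.0 m³/s; V = ΣQ_DR·Δt = 1.361 × 10^6 m³.
Runoff depth d = V / A = 47.58 mm.
C = d / P = 47.58 / 156 = 0.31.

C ≈ 0.31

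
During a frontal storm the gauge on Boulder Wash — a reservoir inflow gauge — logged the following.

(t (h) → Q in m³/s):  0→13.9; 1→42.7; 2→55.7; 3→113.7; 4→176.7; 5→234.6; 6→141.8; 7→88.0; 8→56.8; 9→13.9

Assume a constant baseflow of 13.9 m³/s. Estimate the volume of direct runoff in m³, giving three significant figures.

Direct-runoff ordinates (Q − Q_b): 0.0, 28.8, 41.8, 99.8, 162.8, 220.7, 127.9, 74.1, 42.9, 0.0 m³/s.
ΣQ_DR = 798.8 m³/s.
With Δt = 1 h = 3600 s, V = ΣQ_DR · Δt = 798.8 × 3600 = 2.88 × 10^6 m³.

V ≈ 2.88 × 10^6 m³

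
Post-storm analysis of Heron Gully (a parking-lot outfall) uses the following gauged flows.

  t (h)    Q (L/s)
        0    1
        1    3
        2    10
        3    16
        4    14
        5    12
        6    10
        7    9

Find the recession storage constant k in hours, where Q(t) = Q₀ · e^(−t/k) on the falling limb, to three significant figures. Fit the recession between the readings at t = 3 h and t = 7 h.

On the falling limb, Q drops from 16 to 9 L/s between t = 3 h and t = 7 h (Δt = 4 h).
k = −Δt / ln(Q₂/Q₁) = −4 / ln(9/16) = 6.95 h.

k ≈ 6.95 h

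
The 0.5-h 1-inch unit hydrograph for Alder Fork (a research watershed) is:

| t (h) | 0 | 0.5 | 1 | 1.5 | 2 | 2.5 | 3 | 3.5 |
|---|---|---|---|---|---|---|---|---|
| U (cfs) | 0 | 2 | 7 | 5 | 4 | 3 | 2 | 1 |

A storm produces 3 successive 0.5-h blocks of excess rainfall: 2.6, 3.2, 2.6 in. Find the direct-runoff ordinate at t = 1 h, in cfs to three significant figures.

By discrete convolution, Q_j = Σ (P_i / 1 in) · U_{j−i}.
At t = 1 h (j=2): Q = (2.6/1)·7 + (3.2/1)·2 + (2.6/1)·0 = 24.6 cfs.

Q ≈ 24.6 cfs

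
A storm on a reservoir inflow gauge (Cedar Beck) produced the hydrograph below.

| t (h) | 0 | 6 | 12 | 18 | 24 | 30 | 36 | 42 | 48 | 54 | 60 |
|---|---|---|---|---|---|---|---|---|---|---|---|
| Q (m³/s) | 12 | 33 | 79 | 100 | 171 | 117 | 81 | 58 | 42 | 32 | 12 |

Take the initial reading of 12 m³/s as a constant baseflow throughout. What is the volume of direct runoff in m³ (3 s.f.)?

Direct-runoff ordinates (Q − Q_b): 0.0, 21.0, 67.0, 88.0, 159.0, 105.0, 69.0, 46.0, 30.0, 20.0, 0.0 m³/s.
ΣQ_DR = 605.0 m³/s.
With Δt = 6 h = 21600 s, V = ΣQ_DR · Δt = 605.0 × 21600 = 1.31 × 10^7 m³.

V ≈ 1.31 × 10^7 m³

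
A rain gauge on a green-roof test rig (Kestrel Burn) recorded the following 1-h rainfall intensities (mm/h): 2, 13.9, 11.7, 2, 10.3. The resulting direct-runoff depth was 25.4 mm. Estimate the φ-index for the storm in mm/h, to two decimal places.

φ ≈ 3.50 mm/h

Only the 3 blocks with intensity above φ contribute runoff: 13.9, 11.7, 10.3 mm/h.
Σ(I−φ)·Δt = d  ⇒  (13.9+11.7+10.3 − 3φ)·1 = 25.4
φ = (35.90 − 25.4/1) / 3 = 3.50 mm/h.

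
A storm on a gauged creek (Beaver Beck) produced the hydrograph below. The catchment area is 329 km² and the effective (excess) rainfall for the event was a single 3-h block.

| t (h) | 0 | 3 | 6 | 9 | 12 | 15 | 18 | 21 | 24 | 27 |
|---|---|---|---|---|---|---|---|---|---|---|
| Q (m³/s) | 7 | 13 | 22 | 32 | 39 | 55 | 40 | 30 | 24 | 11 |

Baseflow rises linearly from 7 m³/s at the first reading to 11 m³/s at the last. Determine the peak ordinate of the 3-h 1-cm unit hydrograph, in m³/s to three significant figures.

Direct runoff: 0.00, 5.56, 14.11, 23.67, 30.22, 45.78, 30.33, 19.89, 13.44, 0.00 m³/s; ΣQ_DR = 183.0 m³/s, peak = 45.78 m³/s.
Runoff depth d = ΣQ_DR·Δt / A = 183.0 × 10800 / (329 km²) = 6.007 mm.
The 1-cm UH is the DRH scaled by (10 mm)/d, so U_p = 45.78 × 10/6.007 = 76.2 m³/s.

U_p ≈ 76.2 m³/s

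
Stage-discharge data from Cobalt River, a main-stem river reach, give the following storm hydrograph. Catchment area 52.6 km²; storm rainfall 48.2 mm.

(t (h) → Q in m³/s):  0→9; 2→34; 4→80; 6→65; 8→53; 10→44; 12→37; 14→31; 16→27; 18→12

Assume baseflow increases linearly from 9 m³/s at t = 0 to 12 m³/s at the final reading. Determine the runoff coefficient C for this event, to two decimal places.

ΣQ_DR = 287.0 m³/s; V = ΣQ_DR·Δt = 2.066 × 10^6 m³.
Runoff depth d = V / A = 39.29 mm.
C = d / P = 39.29 / 48.2 = 0.82.

C ≈ 0.82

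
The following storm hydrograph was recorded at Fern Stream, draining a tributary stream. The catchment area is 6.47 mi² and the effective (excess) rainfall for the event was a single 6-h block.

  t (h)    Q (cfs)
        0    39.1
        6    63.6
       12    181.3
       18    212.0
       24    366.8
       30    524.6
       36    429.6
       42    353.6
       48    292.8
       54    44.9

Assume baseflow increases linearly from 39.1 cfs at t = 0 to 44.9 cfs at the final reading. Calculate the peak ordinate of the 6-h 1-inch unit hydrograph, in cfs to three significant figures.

U_p ≈ 161 cfs

Direct runoff: 0.00, 23.86, 140.91, 170.97, 325.12, 482.28, 386.63, 309.99, 248.54, 0.00 cfs; ΣQ_DR = 2088 cfs, peak = 482.28 cfs.
Runoff depth d = ΣQ_DR·Δt / A = 2088 × 21600 / (6.47 mi²) = 3.001 in.
The 1-inch UH is the DRH scaled by (1 in)/d, so U_p = 482.28 × 1/3.001 = 161 cfs.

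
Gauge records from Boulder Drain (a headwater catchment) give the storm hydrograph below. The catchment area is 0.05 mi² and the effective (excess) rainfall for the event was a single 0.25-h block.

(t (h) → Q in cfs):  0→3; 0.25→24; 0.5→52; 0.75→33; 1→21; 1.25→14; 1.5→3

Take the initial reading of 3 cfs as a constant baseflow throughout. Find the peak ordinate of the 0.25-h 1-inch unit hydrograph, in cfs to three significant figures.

Direct runoff: 0.0, 21.0, 49.0, 30.0, 18.0, 11.0, 0.0 cfs; ΣQ_DR = 129.0 cfs, peak = 49.0 cfs.
Runoff depth d = ΣQ_DR·Δt / A = 129.0 × 900 / (0.05 mi²) = 0.9995 in.
The 1-inch UH is the DRH scaled by (1 in)/d, so U_p = 49.0 × 1/0.9995 = 49.0 cfs.

U_p ≈ 49.0 cfs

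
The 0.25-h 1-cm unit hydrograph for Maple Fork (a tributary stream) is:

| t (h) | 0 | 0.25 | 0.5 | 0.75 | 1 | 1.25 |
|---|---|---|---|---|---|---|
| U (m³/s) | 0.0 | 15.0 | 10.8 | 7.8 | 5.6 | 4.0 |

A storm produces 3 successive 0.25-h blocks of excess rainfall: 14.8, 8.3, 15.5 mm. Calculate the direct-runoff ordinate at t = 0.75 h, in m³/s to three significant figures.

Q ≈ 43.8 m³/s

By discrete convolution, Q_j = Σ (P_i / 10 mm) · U_{j−i}.
At t = 0.75 h (j=3): Q = (14.8/10)·7.8 + (8.3/10)·10.8 + (15.5/10)·15.0 = 43.8 m³/s.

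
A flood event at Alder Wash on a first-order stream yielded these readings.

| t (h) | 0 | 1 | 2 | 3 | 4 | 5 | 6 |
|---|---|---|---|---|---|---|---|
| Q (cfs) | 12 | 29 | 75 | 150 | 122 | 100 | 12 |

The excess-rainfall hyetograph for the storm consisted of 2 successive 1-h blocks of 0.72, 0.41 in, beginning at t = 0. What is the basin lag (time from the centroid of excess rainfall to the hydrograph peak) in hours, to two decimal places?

t_L ≈ 2.14 h

Centroid of excess rainfall: t_c = Σ P_i·t̄_i / ΣP_i = 0.8628 h (block centres at 0.5, 1.5 h).
Hydrograph peak occurs at t = 3 h, so basin lag t_L = 3 − 0.8628 = 2.14 h.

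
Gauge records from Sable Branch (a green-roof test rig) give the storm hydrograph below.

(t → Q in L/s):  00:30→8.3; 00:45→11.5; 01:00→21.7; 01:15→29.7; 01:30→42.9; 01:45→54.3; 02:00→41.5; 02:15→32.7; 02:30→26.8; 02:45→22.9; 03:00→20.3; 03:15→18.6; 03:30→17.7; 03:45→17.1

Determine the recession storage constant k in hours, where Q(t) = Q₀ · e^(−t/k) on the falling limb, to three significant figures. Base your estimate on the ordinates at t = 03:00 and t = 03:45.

On the falling limb, Q drops from 20.3 to 17.1 L/s between t = 03:00 and t = 03:45 (Δt = 0.75 h).
k = −Δt / ln(Q₂/Q₁) = −0.75 / ln(17.1/20.3) = 4.37 h.

k ≈ 4.37 h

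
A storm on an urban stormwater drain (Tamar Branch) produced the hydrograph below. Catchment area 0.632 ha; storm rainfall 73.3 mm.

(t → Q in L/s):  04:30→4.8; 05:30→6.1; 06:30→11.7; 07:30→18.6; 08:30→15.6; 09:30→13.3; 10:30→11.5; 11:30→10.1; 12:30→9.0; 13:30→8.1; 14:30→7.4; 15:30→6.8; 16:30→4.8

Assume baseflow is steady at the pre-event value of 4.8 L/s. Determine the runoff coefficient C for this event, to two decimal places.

C ≈ 0.51

ΣQ_DR = 65.40 L/s; V = ΣQ_DR·Δt = 2.354 × 10^5 L.
Runoff depth d = V / A = 37.25 mm.
C = d / P = 37.25 / 73.3 = 0.51.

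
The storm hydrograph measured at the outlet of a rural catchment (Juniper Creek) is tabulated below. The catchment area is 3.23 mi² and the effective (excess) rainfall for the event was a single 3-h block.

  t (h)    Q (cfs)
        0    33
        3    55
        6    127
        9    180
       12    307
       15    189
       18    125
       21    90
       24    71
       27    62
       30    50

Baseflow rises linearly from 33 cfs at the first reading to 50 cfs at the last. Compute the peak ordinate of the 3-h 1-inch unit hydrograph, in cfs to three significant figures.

U_p ≈ 223 cfs

Direct runoff: 0.00, 20.30, 90.60, 141.90, 267.20, 147.50, 81.80, 45.10, 24.40, 13.70, 0.00 cfs; ΣQ_DR = 832.5 cfs, peak = 267.20 cfs.
Runoff depth d = ΣQ_DR·Δt / A = 832.5 × 10800 / (3.23 mi²) = 1.198 in.
The 1-inch UH is the DRH scaled by (1 in)/d, so U_p = 267.20 × 1/1.198 = 223 cfs.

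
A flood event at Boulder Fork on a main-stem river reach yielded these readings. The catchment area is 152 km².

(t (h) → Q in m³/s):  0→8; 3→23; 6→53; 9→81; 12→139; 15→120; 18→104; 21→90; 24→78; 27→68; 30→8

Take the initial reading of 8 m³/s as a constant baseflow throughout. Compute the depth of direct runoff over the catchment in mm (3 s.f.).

d ≈ 48.6 mm

Direct runoff: 0.0, 15.0, 45.0, 73.0, 131.0, 112.0, 96.0, 82.0, 70.0, 60.0, 0.0 m³/s; ΣQ_DR = 684.0 m³/s.
V = ΣQ_DR · Δt = 684.0 × 10800 s = 7.387 × 10^6 m³.
Over A = 152 km², depth = V / A = 48.6 mm.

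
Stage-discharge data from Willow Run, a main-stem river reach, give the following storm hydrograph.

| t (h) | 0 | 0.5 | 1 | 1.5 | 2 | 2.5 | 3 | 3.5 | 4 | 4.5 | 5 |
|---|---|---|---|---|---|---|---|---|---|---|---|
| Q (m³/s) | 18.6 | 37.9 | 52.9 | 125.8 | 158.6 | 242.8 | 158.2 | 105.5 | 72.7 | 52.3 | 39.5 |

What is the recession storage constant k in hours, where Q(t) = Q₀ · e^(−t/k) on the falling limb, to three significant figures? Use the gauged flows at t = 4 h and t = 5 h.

On the falling limb, Q drops from 72.7 to 39.5 m³/s between t = 4 h and t = 5 h (Δt = 1 h).
k = −Δt / ln(Q₂/Q₁) = −1 / ln(39.5/72.7) = 1.64 h.

k ≈ 1.64 h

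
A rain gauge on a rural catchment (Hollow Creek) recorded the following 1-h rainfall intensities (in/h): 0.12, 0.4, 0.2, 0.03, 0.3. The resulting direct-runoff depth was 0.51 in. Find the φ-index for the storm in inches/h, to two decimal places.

φ ≈ 0.13 in/h

Only the 3 blocks with intensity above φ contribute runoff: 0.4, 0.2, 0.3 in/h.
Σ(I−φ)·Δt = d  ⇒  (0.4+0.2+0.3 − 3φ)·1 = 0.51
φ = (0.9000 − 0.51/1) / 3 = 0.13 in/h.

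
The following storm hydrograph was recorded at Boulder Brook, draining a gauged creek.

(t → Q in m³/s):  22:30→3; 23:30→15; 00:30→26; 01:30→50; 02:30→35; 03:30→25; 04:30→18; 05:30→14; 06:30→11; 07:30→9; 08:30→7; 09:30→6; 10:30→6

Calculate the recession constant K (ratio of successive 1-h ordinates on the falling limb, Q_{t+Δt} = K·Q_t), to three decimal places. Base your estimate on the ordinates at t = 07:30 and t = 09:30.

Using the recession-limb readings at t = 07:30 and t = 09:30: Q falls from 9 to 6 m³/s over 2 intervals.
K = (Q₂/Q₁)^(1/2) = (6/9)^(1/2) = 0.816.

K ≈ 0.816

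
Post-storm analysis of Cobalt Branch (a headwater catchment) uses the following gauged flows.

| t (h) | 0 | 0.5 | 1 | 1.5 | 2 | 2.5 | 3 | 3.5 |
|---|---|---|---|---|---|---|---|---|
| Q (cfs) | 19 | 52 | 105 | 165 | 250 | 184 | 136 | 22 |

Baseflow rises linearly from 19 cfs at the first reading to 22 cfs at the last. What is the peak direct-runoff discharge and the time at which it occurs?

Q_p = 229.29 cfs at t = 2 h

Subtracting baseflow gives direct-runoff ordinates: 0.00, 32.57, 85.14, 144.71, 229.29, 162.86, 114.43, 0.00 cfs.
The maximum is 229.29 cfs, occurring at the reading for t = 2 h.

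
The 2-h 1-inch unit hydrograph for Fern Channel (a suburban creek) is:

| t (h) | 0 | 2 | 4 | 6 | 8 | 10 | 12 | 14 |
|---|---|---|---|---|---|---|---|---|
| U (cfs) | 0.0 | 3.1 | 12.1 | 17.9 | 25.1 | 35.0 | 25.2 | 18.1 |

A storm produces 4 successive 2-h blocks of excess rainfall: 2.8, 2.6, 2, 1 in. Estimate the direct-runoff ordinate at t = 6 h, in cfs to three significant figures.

Q ≈ 87.8 cfs

By discrete convolution, Q_j = Σ (P_i / 1 in) · U_{j−i}.
At t = 6 h (j=3): Q = (2.8/1)·17.9 + (2.6/1)·12.1 + (2/1)·3.1 + (1/1)·0.0 = 87.8 cfs.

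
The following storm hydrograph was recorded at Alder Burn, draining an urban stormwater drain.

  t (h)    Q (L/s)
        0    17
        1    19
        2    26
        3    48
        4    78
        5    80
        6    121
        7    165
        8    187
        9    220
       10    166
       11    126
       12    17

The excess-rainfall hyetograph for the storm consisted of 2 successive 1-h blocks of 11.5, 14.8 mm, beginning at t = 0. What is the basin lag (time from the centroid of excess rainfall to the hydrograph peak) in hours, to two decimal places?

Centroid of excess rainfall: t_c = Σ P_i·t̄_i / ΣP_i = 1.0627 h (block centres at 0.5, 1.5 h).
Hydrograph peak occurs at t = 9 h, so basin lag t_L = 9 − 1.0627 = 7.94 h.

t_L ≈ 7.94 h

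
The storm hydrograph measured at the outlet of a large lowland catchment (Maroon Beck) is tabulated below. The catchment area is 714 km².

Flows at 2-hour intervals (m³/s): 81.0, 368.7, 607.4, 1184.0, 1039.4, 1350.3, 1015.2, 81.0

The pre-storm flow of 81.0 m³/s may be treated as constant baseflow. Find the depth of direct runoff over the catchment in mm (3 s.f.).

d ≈ 51.2 mm

Direct runoff: 0.0, 287.7, 526.4, 1103.0, 958.4, 1269.3, 934.2, 0.0 m³/s; ΣQ_DR = 5079 m³/s.
V = ΣQ_DR · Δt = 5079 × 7200 s = 3.657 × 10^7 m³.
Over A = 714 km², depth = V / A = 51.2 mm.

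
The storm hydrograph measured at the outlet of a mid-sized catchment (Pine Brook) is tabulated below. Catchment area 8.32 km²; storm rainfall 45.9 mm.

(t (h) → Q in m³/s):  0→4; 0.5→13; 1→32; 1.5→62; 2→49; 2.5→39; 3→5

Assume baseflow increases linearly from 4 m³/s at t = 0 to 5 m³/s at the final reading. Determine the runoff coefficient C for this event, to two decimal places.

C ≈ 0.81

ΣQ_DR = 172.5 m³/s; V = ΣQ_DR·Δt = 3.105 × 10^5 m³.
Runoff depth d = V / A = 37.32 mm.
C = d / P = 37.32 / 45.9 = 0.81.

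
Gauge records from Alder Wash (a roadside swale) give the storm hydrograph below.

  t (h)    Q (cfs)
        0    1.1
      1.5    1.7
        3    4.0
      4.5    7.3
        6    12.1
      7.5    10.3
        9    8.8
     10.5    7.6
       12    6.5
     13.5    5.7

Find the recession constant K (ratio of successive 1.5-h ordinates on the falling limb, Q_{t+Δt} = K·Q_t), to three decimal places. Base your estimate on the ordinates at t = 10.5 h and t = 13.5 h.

K ≈ 0.866

Using the recession-limb readings at t = 10.5 h and t = 13.5 h: Q falls from 7.6 to 5.7 cfs over 2 intervals.
K = (Q₂/Q₁)^(1/2) = (5.7/7.6)^(1/2) = 0.866.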